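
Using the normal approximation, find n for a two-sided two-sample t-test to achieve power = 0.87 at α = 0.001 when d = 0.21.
n = 885 per group

Sample size formula (two-sample t-test, normal approximation):
n = 2 · ((z_{α/2} + z_β) / d)²

z_{α/2} = 3.291 (for α = 0.001, two-sided)
z_β = 1.126 (for power = 0.87)
d = 0.21

n = 2 · ((3.291 + 1.126) / 0.21)²
n = 2 · (21.033)²
n ≈ 884.77
Round up to the next whole number: n = 885 per group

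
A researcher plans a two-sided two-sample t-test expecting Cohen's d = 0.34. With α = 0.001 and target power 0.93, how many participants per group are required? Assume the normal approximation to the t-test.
n = 394 per group

Sample size formula (two-sample t-test, normal approximation):
n = 2 · ((z_{α/2} + z_β) / d)²

z_{α/2} = 3.291 (for α = 0.001, two-sided)
z_β = 1.476 (for power = 0.93)
d = 0.34

n = 2 · ((3.291 + 1.476) / 0.34)²
n = 2 · (14.021)²
n ≈ 393.18
Round up to the next whole number: n = 394 per group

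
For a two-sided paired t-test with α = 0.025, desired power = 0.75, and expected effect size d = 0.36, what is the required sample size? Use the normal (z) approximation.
n = 66 pairs

Sample size formula (paired t-test, normal approximation):
n = ((z_{α/2} + z_β) / d)²

z_{α/2} = 2.241 (for α = 0.025, two-sided)
z_β = 0.674 (for power = 0.75)
d = 0.36

n = ((2.241 + 0.674) / 0.36)²
n = (8.097)²
n ≈ 65.56
Round up to the next whole number: n = 66 pairs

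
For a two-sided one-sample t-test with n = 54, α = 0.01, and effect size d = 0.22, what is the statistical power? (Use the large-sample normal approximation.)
Power ≈ 0.17

Power calculation (one-sample t-test, normal approximation):
z_β = d · √n - z_{α/2}
z_β = 0.22 · √54 - 2.576
z_β = 0.22 · 7.348 - 2.576
z_β = -0.959

Power = Φ(z_β) = Φ(-0.959) ≈ 0.169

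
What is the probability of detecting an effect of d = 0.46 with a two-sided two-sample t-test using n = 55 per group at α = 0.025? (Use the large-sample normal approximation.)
Power ≈ 0.57

Power calculation (two-sample t-test, normal approximation):
z_β = d · √(n/2) - z_{α/2}
z_β = 0.46 · √(55/2) - 2.241
z_β = 0.46 · 5.244 - 2.241
z_β = 0.171

Power = Φ(z_β) = Φ(0.171) ≈ 0.568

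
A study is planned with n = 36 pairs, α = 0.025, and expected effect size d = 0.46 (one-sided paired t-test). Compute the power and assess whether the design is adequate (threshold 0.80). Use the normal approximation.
Power ≈ 0.79; the study is underpowered (power < 0.80)

Power calculation (paired t-test, normal approximation):
z_β = d · √n - z_α
z_β = 0.46 · √36 - 1.960
z_β = 0.46 · 6.000 - 1.960
z_β = 0.800

Power = Φ(z_β) = Φ(0.800) ≈ 0.788

Effect size d = 0.46 is small by Cohen's convention (0.2/0.5/0.8).

Threshold: power ≥ 0.80 is conventionally adequate.
Power ≈ 0.79 → the study is underpowered (power < 0.80).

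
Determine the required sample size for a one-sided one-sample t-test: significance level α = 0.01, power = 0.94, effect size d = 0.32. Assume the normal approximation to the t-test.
n = 148

Sample size formula (one-sample t-test, normal approximation):
n = ((z_α + z_β) / d)²

z_α = 2.326 (for α = 0.01, one-sided)
z_β = 1.555 (for power = 0.94)
d = 0.32

n = ((2.326 + 1.555) / 0.32)²
n = (12.128)²
n ≈ 147.09
Round up to the next whole number: n = 148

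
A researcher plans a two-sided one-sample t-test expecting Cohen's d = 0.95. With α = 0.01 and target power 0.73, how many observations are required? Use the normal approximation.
n = 12

Sample size formula (one-sample t-test, normal approximation):
n = ((z_{α/2} + z_β) / d)²

z_{α/2} = 2.576 (for α = 0.01, two-sided)
z_β = 0.613 (for power = 0.73)
d = 0.95

n = ((2.576 + 0.613) / 0.95)²
n = (3.357)²
n ≈ 11.27
Round up to the next whole number: n = 12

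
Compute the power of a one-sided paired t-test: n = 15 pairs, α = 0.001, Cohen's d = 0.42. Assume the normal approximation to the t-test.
Power ≈ 0.07

Power calculation (paired t-test, normal approximation):
z_β = d · √n - z_α
z_β = 0.42 · √15 - 3.090
z_β = 0.42 · 3.873 - 3.090
z_β = -1.464

Power = Φ(z_β) = Φ(-1.464) ≈ 0.072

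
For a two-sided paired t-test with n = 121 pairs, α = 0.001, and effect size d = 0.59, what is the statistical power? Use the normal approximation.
Power ≈ 1.00

Power calculation (paired t-test, normal approximation):
z_β = d · √n - z_{α/2}
z_β = 0.59 · √121 - 3.291
z_β = 0.59 · 11.000 - 3.291
z_β = 3.199

Power = Φ(z_β) = Φ(3.199) ≈ 0.999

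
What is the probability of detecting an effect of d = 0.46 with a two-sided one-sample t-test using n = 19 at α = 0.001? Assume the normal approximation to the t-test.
Power ≈ 0.10

Power calculation (one-sample t-test, normal approximation):
z_β = d · √n - z_{α/2}
z_β = 0.46 · √19 - 3.291
z_β = 0.46 · 4.359 - 3.291
z_β = -1.285

Power = Φ(z_β) = Φ(-1.285) ≈ 0.099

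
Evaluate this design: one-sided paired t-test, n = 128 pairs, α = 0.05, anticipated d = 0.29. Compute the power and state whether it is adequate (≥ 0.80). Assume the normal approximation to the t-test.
Power ≈ 0.95; the study is adequately powered (power ≥ 0.80)

Power calculation (paired t-test, normal approximation):
z_β = d · √n - z_α
z_β = 0.29 · √128 - 1.645
z_β = 0.29 · 11.314 - 1.645
z_β = 1.636

Power = Φ(z_β) = Φ(1.636) ≈ 0.949

Effect size d = 0.29 is small by Cohen's convention (0.2/0.5/0.8).

Threshold: power ≥ 0.80 is conventionally adequate.
Power ≈ 0.95 → the study is adequately powered (power ≥ 0.80).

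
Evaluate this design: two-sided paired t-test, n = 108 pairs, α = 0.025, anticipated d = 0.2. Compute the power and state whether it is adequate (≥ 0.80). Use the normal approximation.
Power ≈ 0.44; the study is underpowered (power < 0.80)

Power calculation (paired t-test, normal approximation):
z_β = d · √n - z_{α/2}
z_β = 0.2 · √108 - 2.241
z_β = 0.2 · 10.392 - 2.241
z_β = -0.163

Power = Φ(z_β) = Φ(-0.163) ≈ 0.435

Effect size d = 0.2 is small by Cohen's convention (0.2/0.5/0.8).

Threshold: power ≥ 0.80 is conventionally adequate.
Power ≈ 0.44 → the study is underpowered (power < 0.80).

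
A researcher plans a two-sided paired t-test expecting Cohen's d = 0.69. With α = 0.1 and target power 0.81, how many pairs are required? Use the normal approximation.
n = 14 pairs

Sample size formula (paired t-test, normal approximation):
n = ((z_{α/2} + z_β) / d)²

z_{α/2} = 1.645 (for α = 0.1, two-sided)
z_β = 0.878 (for power = 0.81)
d = 0.69

n = ((1.645 + 0.878) / 0.69)²
n = (3.657)²
n ≈ 13.37
Round up to the next whole number: n = 14 pairs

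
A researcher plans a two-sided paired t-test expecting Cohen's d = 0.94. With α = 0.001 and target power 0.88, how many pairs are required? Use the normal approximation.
n = 23 pairs

Sample size formula (paired t-test, normal approximation):
n = ((z_{α/2} + z_β) / d)²

z_{α/2} = 3.291 (for α = 0.001, two-sided)
z_β = 1.175 (for power = 0.88)
d = 0.94

n = ((3.291 + 1.175) / 0.94)²
n = (4.751)²
n ≈ 22.57
Round up to the next whole number: n = 23 pairs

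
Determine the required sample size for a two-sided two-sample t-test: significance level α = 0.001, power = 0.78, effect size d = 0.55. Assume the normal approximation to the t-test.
n = 110 per group

Sample size formula (two-sample t-test, normal approximation):
n = 2 · ((z_{α/2} + z_β) / d)²

z_{α/2} = 3.291 (for α = 0.001, two-sided)
z_β = 0.772 (for power = 0.78)
d = 0.55

n = 2 · ((3.291 + 0.772) / 0.55)²
n = 2 · (7.387)²
n ≈ 109.14
Round up to the next whole number: n = 110 per group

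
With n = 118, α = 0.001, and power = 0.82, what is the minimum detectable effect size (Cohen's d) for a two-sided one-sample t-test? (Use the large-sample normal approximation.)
d ≈ 0.39

Minimum detectable effect (one-sample t-test, normal approximation):
d = (z_{α/2} + z_β) / √n
d = (3.291 + 0.915) / √118
d = 4.206 / 10.863
d ≈ 0.39

By Cohen's convention (0.2 small / 0.5 medium / 0.8 large): small effect.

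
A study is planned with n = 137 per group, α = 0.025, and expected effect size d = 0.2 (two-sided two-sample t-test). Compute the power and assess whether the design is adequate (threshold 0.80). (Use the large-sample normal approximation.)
Power ≈ 0.28; the study is underpowered (power < 0.80)

Power calculation (two-sample t-test, normal approximation):
z_β = d · √(n/2) - z_{α/2}
z_β = 0.2 · √(137/2) - 2.241
z_β = 0.2 · 8.276 - 2.241
z_β = -0.586

Power = Φ(z_β) = Φ(-0.586) ≈ 0.279

Effect size d = 0.2 is small by Cohen's convention (0.2/0.5/0.8).

Threshold: power ≥ 0.80 is conventionally adequate.
Power ≈ 0.28 → the study is underpowered (power < 0.80).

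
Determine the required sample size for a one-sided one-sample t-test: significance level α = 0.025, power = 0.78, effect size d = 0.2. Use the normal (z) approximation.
n = 187

Sample size formula (one-sample t-test, normal approximation):
n = ((z_α + z_β) / d)²

z_α = 1.960 (for α = 0.025, one-sided)
z_β = 0.772 (for power = 0.78)
d = 0.2

n = ((1.960 + 0.772) / 0.2)²
n = (13.660)²
n ≈ 186.60
Round up to the next whole number: n = 187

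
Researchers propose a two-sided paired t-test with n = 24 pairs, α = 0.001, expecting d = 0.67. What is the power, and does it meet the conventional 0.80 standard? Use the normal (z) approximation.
Power ≈ 0.50; the study is underpowered (power < 0.80)

Power calculation (paired t-test, normal approximation):
z_β = d · √n - z_{α/2}
z_β = 0.67 · √24 - 3.291
z_β = 0.67 · 4.899 - 3.291
z_β = -0.008

Power = Φ(z_β) = Φ(-0.008) ≈ 0.497

Effect size d = 0.67 is medium by Cohen's convention (0.2/0.5/0.8).

Threshold: power ≥ 0.80 is conventionally adequate.
Power ≈ 0.50 → the study is underpowered (power < 0.80).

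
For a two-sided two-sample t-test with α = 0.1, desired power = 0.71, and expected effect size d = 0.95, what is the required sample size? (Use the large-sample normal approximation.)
n = 11 per group

Sample size formula (two-sample t-test, normal approximation):
n = 2 · ((z_{α/2} + z_β) / d)²

z_{α/2} = 1.645 (for α = 0.1, two-sided)
z_β = 0.553 (for power = 0.71)
d = 0.95

n = 2 · ((1.645 + 0.553) / 0.95)²
n = 2 · (2.314)²
n ≈ 10.71
Round up to the next whole number: n = 11 per group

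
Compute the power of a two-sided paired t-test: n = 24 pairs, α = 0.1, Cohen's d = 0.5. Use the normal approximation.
Power ≈ 0.79

Power calculation (paired t-test, normal approximation):
z_β = d · √n - z_{α/2}
z_β = 0.5 · √24 - 1.645
z_β = 0.5 · 4.899 - 1.645
z_β = 0.805

Power = Φ(z_β) = Φ(0.805) ≈ 0.789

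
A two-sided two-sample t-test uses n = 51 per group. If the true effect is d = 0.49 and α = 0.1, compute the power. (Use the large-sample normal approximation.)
Power ≈ 0.80

Power calculation (two-sample t-test, normal approximation):
z_β = d · √(n/2) - z_{α/2}
z_β = 0.49 · √(51/2) - 1.645
z_β = 0.49 · 5.050 - 1.645
z_β = 0.830

Power = Φ(z_β) = Φ(0.830) ≈ 0.797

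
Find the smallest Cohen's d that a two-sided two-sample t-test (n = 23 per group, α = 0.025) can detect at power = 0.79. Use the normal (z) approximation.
d ≈ 0.90

Minimum detectable effect (two-sample t-test, normal approximation):
d = (z_{α/2} + z_β) / √(n/2)
d = (2.241 + 0.806) / √(23/2)
d = 3.048 / 3.391
d ≈ 0.90

By Cohen's convention (0.2 small / 0.5 medium / 0.8 large): large effect.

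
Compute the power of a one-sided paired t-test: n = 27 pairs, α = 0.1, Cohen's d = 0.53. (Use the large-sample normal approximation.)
Power ≈ 0.93

Power calculation (paired t-test, normal approximation):
z_β = d · √n - z_α
z_β = 0.53 · √27 - 1.282
z_β = 0.53 · 5.196 - 1.282
z_β = 1.472

Power = Φ(z_β) = Φ(1.472) ≈ 0.930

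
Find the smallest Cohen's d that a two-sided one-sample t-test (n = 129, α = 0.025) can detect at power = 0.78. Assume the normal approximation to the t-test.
d ≈ 0.27

Minimum detectable effect (one-sample t-test, normal approximation):
d = (z_{α/2} + z_β) / √n
d = (2.241 + 0.772) / √129
d = 3.014 / 11.358
d ≈ 0.27

By Cohen's convention (0.2 small / 0.5 medium / 0.8 large): small effect.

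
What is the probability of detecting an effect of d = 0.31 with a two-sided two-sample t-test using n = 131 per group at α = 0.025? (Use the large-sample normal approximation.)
Power ≈ 0.61

Power calculation (two-sample t-test, normal approximation):
z_β = d · √(n/2) - z_{α/2}
z_β = 0.31 · √(131/2) - 2.241
z_β = 0.31 · 8.093 - 2.241
z_β = 0.267

Power = Φ(z_β) = Φ(0.267) ≈ 0.605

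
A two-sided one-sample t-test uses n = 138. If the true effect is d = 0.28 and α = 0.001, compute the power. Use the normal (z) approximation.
Power ≈ 0.50

Power calculation (one-sample t-test, normal approximation):
z_β = d · √n - z_{α/2}
z_β = 0.28 · √138 - 3.291
z_β = 0.28 · 11.747 - 3.291
z_β = -0.001

Power = Φ(z_β) = Φ(-0.001) ≈ 0.499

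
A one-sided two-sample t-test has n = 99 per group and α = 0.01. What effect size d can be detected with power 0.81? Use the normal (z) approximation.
d ≈ 0.46

Minimum detectable effect (two-sample t-test, normal approximation):
d = (z_α + z_β) / √(n/2)
d = (2.326 + 0.878) / √(99/2)
d = 3.204 / 7.036
d ≈ 0.46

By Cohen's convention (0.2 small / 0.5 medium / 0.8 large): small effect.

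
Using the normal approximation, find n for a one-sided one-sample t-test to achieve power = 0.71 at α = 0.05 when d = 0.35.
n = 40

Sample size formula (one-sample t-test, normal approximation):
n = ((z_α + z_β) / d)²

z_α = 1.645 (for α = 0.05, one-sided)
z_β = 0.553 (for power = 0.71)
d = 0.35

n = ((1.645 + 0.553) / 0.35)²
n = (6.280)²
n ≈ 39.44
Round up to the next whole number: n = 40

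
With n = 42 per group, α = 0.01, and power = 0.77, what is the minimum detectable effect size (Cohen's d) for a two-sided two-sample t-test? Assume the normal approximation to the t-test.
d ≈ 0.72

Minimum detectable effect (two-sample t-test, normal approximation):
d = (z_{α/2} + z_β) / √(n/2)
d = (2.576 + 0.739) / √(42/2)
d = 3.315 / 4.583
d ≈ 0.72

By Cohen's convention (0.2 small / 0.5 medium / 0.8 large): medium effect.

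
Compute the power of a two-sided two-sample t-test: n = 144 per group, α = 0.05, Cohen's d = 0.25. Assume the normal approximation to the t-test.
Power ≈ 0.56

Power calculation (two-sample t-test, normal approximation):
z_β = d · √(n/2) - z_{α/2}
z_β = 0.25 · √(144/2) - 1.960
z_β = 0.25 · 8.485 - 1.960
z_β = 0.161

Power = Φ(z_β) = Φ(0.161) ≈ 0.564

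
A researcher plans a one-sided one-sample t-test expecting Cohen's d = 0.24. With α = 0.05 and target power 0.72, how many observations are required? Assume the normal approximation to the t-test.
n = 87

Sample size formula (one-sample t-test, normal approximation):
n = ((z_α + z_β) / d)²

z_α = 1.645 (for α = 0.05, one-sided)
z_β = 0.583 (for power = 0.72)
d = 0.24

n = ((1.645 + 0.583) / 0.24)²
n = (9.283)²
n ≈ 86.17
Round up to the next whole number: n = 87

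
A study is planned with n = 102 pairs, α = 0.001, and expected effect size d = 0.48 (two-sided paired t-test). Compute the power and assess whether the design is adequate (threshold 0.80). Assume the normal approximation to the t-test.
Power ≈ 0.94; the study is adequately powered (power ≥ 0.80)

Power calculation (paired t-test, normal approximation):
z_β = d · √n - z_{α/2}
z_β = 0.48 · √102 - 3.291
z_β = 0.48 · 10.100 - 3.291
z_β = 1.557

Power = Φ(z_β) = Φ(1.557) ≈ 0.940

Effect size d = 0.48 is small by Cohen's convention (0.2/0.5/0.8).

Threshold: power ≥ 0.80 is conventionally adequate.
Power ≈ 0.94 → the study is adequately powered (power ≥ 0.80).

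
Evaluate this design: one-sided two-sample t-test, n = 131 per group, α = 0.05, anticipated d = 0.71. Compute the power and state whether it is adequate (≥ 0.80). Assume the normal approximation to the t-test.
Power ≈ 1.00; the study is adequately powered (power ≥ 0.80)

Power calculation (two-sample t-test, normal approximation):
z_β = d · √(n/2) - z_α
z_β = 0.71 · √(131/2) - 1.645
z_β = 0.71 · 8.093 - 1.645
z_β = 4.101

Power = Φ(z_β) = Φ(4.101) ≈ 1.000

Effect size d = 0.71 is medium by Cohen's convention (0.2/0.5/0.8).

Threshold: power ≥ 0.80 is conventionally adequate.
Power ≈ 1.00 → the study is adequately powered (power ≥ 0.80).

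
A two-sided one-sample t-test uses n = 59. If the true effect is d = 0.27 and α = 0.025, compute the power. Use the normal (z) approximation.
Power ≈ 0.43

Power calculation (one-sample t-test, normal approximation):
z_β = d · √n - z_{α/2}
z_β = 0.27 · √59 - 2.241
z_β = 0.27 · 7.681 - 2.241
z_β = -0.167

Power = Φ(z_β) = Φ(-0.167) ≈ 0.433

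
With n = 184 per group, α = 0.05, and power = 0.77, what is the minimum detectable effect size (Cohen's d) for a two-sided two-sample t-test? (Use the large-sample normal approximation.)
d ≈ 0.28

Minimum detectable effect (two-sample t-test, normal approximation):
d = (z_{α/2} + z_β) / √(n/2)
d = (1.960 + 0.739) / √(184/2)
d = 2.699 / 9.592
d ≈ 0.28

By Cohen's convention (0.2 small / 0.5 medium / 0.8 large): small effect.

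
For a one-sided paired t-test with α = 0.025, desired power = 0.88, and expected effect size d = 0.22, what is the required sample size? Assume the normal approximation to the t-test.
n = 204 pairs

Sample size formula (paired t-test, normal approximation):
n = ((z_α + z_β) / d)²

z_α = 1.960 (for α = 0.025, one-sided)
z_β = 1.175 (for power = 0.88)
d = 0.22

n = ((1.960 + 1.175) / 0.22)²
n = (14.250)²
n ≈ 203.06
Round up to the next whole number: n = 204 pairs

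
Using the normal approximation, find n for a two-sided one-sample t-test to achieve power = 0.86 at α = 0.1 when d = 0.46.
n = 36

Sample size formula (one-sample t-test, normal approximation):
n = ((z_{α/2} + z_β) / d)²

z_{α/2} = 1.645 (for α = 0.1, two-sided)
z_β = 1.080 (for power = 0.86)
d = 0.46

n = ((1.645 + 1.080) / 0.46)²
n = (5.924)²
n ≈ 35.09
Round up to the next whole number: n = 36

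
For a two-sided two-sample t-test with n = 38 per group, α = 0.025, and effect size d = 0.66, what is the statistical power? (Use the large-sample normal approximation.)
Power ≈ 0.74

Power calculation (two-sample t-test, normal approximation):
z_β = d · √(n/2) - z_{α/2}
z_β = 0.66 · √(38/2) - 2.241
z_β = 0.66 · 4.359 - 2.241
z_β = 0.635

Power = Φ(z_β) = Φ(0.635) ≈ 0.737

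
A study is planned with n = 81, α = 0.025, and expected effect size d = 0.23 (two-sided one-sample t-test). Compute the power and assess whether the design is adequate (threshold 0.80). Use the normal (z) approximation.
Power ≈ 0.43; the study is underpowered (power < 0.80)

Power calculation (one-sample t-test, normal approximation):
z_β = d · √n - z_{α/2}
z_β = 0.23 · √81 - 2.241
z_β = 0.23 · 9.000 - 2.241
z_β = -0.171

Power = Φ(z_β) = Φ(-0.171) ≈ 0.432

Effect size d = 0.23 is small by Cohen's convention (0.2/0.5/0.8).

Threshold: power ≥ 0.80 is conventionally adequate.
Power ≈ 0.43 → the study is underpowered (power < 0.80).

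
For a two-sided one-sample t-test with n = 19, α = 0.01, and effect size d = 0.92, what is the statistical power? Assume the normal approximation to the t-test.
Power ≈ 0.92

Power calculation (one-sample t-test, normal approximation):
z_β = d · √n - z_{α/2}
z_β = 0.92 · √19 - 2.576
z_β = 0.92 · 4.359 - 2.576
z_β = 1.434

Power = Φ(z_β) = Φ(1.434) ≈ 0.924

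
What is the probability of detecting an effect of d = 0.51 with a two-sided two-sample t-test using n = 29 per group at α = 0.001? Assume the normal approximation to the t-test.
Power ≈ 0.09

Power calculation (two-sample t-test, normal approximation):
z_β = d · √(n/2) - z_{α/2}
z_β = 0.51 · √(29/2) - 3.291
z_β = 0.51 · 3.808 - 3.291
z_β = -1.349

Power = Φ(z_β) = Φ(-1.349) ≈ 0.089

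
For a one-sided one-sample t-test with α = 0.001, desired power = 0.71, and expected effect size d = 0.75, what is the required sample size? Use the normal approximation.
n = 24

Sample size formula (one-sample t-test, normal approximation):
n = ((z_α + z_β) / d)²

z_α = 3.090 (for α = 0.001, one-sided)
z_β = 0.553 (for power = 0.71)
d = 0.75

n = ((3.090 + 0.553) / 0.75)²
n = (4.857)²
n ≈ 23.59
Round up to the next whole number: n = 24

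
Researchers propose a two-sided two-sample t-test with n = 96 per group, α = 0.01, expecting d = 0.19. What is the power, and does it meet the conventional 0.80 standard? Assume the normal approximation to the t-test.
Power ≈ 0.10; the study is underpowered (power < 0.80)

Power calculation (two-sample t-test, normal approximation):
z_β = d · √(n/2) - z_{α/2}
z_β = 0.19 · √(96/2) - 2.576
z_β = 0.19 · 6.928 - 2.576
z_β = -1.259

Power = Φ(z_β) = Φ(-1.259) ≈ 0.104

Effect size d = 0.19 is very small by Cohen's convention (0.2/0.5/0.8).

Threshold: power ≥ 0.80 is conventionally adequate.
Power ≈ 0.10 → the study is underpowered (power < 0.80).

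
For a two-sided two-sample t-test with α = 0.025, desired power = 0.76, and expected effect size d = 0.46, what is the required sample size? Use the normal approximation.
n = 83 per group

Sample size formula (two-sample t-test, normal approximation):
n = 2 · ((z_{α/2} + z_β) / d)²

z_{α/2} = 2.241 (for α = 0.025, two-sided)
z_β = 0.706 (for power = 0.76)
d = 0.46

n = 2 · ((2.241 + 0.706) / 0.46)²
n = 2 · (6.407)²
n ≈ 82.10
Round up to the next whole number: n = 83 per group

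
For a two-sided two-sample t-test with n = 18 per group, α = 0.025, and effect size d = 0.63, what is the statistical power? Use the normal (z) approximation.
Power ≈ 0.36

Power calculation (two-sample t-test, normal approximation):
z_β = d · √(n/2) - z_{α/2}
z_β = 0.63 · √(18/2) - 2.241
z_β = 0.63 · 3.000 - 2.241
z_β = -0.351

Power = Φ(z_β) = Φ(-0.351) ≈ 0.363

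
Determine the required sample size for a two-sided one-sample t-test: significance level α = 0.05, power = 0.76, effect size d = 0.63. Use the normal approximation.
n = 18

Sample size formula (one-sample t-test, normal approximation):
n = ((z_{α/2} + z_β) / d)²

z_{α/2} = 1.960 (for α = 0.05, two-sided)
z_β = 0.706 (for power = 0.76)
d = 0.63

n = ((1.960 + 0.706) / 0.63)²
n = (4.232)²
n ≈ 17.91
Round up to the next whole number: n = 18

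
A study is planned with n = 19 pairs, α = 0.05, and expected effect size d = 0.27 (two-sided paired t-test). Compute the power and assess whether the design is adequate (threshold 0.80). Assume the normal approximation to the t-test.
Power ≈ 0.22; the study is underpowered (power < 0.80)

Power calculation (paired t-test, normal approximation):
z_β = d · √n - z_{α/2}
z_β = 0.27 · √19 - 1.960
z_β = 0.27 · 4.359 - 1.960
z_β = -0.783

Power = Φ(z_β) = Φ(-0.783) ≈ 0.217

Effect size d = 0.27 is small by Cohen's convention (0.2/0.5/0.8).

Threshold: power ≥ 0.80 is conventionally adequate.
Power ≈ 0.22 → the study is underpowered (power < 0.80).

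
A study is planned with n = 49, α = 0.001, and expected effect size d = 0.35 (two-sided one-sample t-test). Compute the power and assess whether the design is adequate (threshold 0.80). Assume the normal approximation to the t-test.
Power ≈ 0.20; the study is underpowered (power < 0.80)

Power calculation (one-sample t-test, normal approximation):
z_β = d · √n - z_{α/2}
z_β = 0.35 · √49 - 3.291
z_β = 0.35 · 7.000 - 3.291
z_β = -0.841

Power = Φ(z_β) = Φ(-0.841) ≈ 0.200

Effect size d = 0.35 is small by Cohen's convention (0.2/0.5/0.8).

Threshold: power ≥ 0.80 is conventionally adequate.
Power ≈ 0.20 → the study is underpowered (power < 0.80).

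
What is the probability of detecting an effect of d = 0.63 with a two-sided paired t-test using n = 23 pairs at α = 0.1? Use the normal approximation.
Power ≈ 0.92

Power calculation (paired t-test, normal approximation):
z_β = d · √n - z_{α/2}
z_β = 0.63 · √23 - 1.645
z_β = 0.63 · 4.796 - 1.645
z_β = 1.377

Power = Φ(z_β) = Φ(1.377) ≈ 0.916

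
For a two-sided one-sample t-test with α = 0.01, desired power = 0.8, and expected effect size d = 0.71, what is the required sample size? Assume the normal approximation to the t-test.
n = 24

Sample size formula (one-sample t-test, normal approximation):
n = ((z_{α/2} + z_β) / d)²

z_{α/2} = 2.576 (for α = 0.01, two-sided)
z_β = 0.842 (for power = 0.8)
d = 0.71

n = ((2.576 + 0.842) / 0.71)²
n = (4.814)²
n ≈ 23.17
Round up to the next whole number: n = 24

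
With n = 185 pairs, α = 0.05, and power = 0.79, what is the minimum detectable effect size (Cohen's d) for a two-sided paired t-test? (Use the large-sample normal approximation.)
d ≈ 0.20

Minimum detectable effect (paired t-test, normal approximation):
d = (z_{α/2} + z_β) / √n
d = (1.960 + 0.806) / √185
d = 2.766 / 13.601
d ≈ 0.20

By Cohen's convention (0.2 small / 0.5 medium / 0.8 large): small effect.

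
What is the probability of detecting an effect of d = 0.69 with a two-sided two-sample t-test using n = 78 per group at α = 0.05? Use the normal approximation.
Power ≈ 0.99

Power calculation (two-sample t-test, normal approximation):
z_β = d · √(n/2) - z_{α/2}
z_β = 0.69 · √(78/2) - 1.960
z_β = 0.69 · 6.245 - 1.960
z_β = 2.349

Power = Φ(z_β) = Φ(2.349) ≈ 0.991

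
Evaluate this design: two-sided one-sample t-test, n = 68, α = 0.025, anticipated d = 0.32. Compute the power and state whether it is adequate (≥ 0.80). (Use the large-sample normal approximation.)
Power ≈ 0.65; the study is underpowered (power < 0.80)

Power calculation (one-sample t-test, normal approximation):
z_β = d · √n - z_{α/2}
z_β = 0.32 · √68 - 2.241
z_β = 0.32 · 8.246 - 2.241
z_β = 0.397

Power = Φ(z_β) = Φ(0.397) ≈ 0.654

Effect size d = 0.32 is small by Cohen's convention (0.2/0.5/0.8).

Threshold: power ≥ 0.80 is conventionally adequate.
Power ≈ 0.65 → the study is underpowered (power < 0.80).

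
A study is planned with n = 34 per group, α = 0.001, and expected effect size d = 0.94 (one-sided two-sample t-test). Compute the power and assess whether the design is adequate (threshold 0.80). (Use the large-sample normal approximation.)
Power ≈ 0.78; the study is underpowered (power < 0.80)

Power calculation (two-sample t-test, normal approximation):
z_β = d · √(n/2) - z_α
z_β = 0.94 · √(34/2) - 3.090
z_β = 0.94 · 4.123 - 3.090
z_β = 0.785

Power = Φ(z_β) = Φ(0.785) ≈ 0.784

Effect size d = 0.94 is large by Cohen's convention (0.2/0.5/0.8).

Threshold: power ≥ 0.80 is conventionally adequate.
Power ≈ 0.78 → the study is underpowered (power < 0.80).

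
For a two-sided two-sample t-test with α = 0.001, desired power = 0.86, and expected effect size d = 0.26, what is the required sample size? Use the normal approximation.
n = 566 per group

Sample size formula (two-sample t-test, normal approximation):
n = 2 · ((z_{α/2} + z_β) / d)²

z_{α/2} = 3.291 (for α = 0.001, two-sided)
z_β = 1.080 (for power = 0.86)
d = 0.26

n = 2 · ((3.291 + 1.080) / 0.26)²
n = 2 · (16.812)²
n ≈ 565.29
Round up to the next whole number: n = 566 per group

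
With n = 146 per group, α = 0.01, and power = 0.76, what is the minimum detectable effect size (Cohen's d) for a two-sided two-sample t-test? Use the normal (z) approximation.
d ≈ 0.38

Minimum detectable effect (two-sample t-test, normal approximation):
d = (z_{α/2} + z_β) / √(n/2)
d = (2.576 + 0.706) / √(146/2)
d = 3.282 / 8.544
d ≈ 0.38

By Cohen's convention (0.2 small / 0.5 medium / 0.8 large): small effect.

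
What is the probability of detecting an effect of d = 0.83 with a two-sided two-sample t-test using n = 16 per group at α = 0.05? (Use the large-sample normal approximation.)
Power ≈ 0.65

Power calculation (two-sample t-test, normal approximation):
z_β = d · √(n/2) - z_{α/2}
z_β = 0.83 · √(16/2) - 1.960
z_β = 0.83 · 2.828 - 1.960
z_β = 0.388

Power = Φ(z_β) = Φ(0.388) ≈ 0.651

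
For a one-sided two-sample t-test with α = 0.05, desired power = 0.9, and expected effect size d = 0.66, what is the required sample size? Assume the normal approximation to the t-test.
n = 40 per group

Sample size formula (two-sample t-test, normal approximation):
n = 2 · ((z_α + z_β) / d)²

z_α = 1.645 (for α = 0.05, one-sided)
z_β = 1.282 (for power = 0.9)
d = 0.66

n = 2 · ((1.645 + 1.282) / 0.66)²
n = 2 · (4.435)²
n ≈ 39.34
Round up to the next whole number: n = 40 per group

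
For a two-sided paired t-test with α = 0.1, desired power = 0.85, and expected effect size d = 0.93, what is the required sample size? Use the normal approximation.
n = 9 pairs

Sample size formula (paired t-test, normal approximation):
n = ((z_{α/2} + z_β) / d)²

z_{α/2} = 1.645 (for α = 0.1, two-sided)
z_β = 1.036 (for power = 0.85)
d = 0.93

n = ((1.645 + 1.036) / 0.93)²
n = (2.883)²
n ≈ 8.31
Round up to the next whole number: n = 9 pairs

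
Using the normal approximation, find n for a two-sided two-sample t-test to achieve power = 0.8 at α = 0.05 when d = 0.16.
n = 614 per group

Sample size formula (two-sample t-test, normal approximation):
n = 2 · ((z_{α/2} + z_β) / d)²

z_{α/2} = 1.960 (for α = 0.05, two-sided)
z_β = 0.842 (for power = 0.8)
d = 0.16

n = 2 · ((1.960 + 0.842) / 0.16)²
n = 2 · (17.513)²
n ≈ 613.41
Round up to the next whole number: n = 614 per group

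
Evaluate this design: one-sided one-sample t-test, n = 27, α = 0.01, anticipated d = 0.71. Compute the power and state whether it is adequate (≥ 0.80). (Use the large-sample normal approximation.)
Power ≈ 0.91; the study is adequately powered (power ≥ 0.80)

Power calculation (one-sample t-test, normal approximation):
z_β = d · √n - z_α
z_β = 0.71 · √27 - 2.326
z_β = 0.71 · 5.196 - 2.326
z_β = 1.363

Power = Φ(z_β) = Φ(1.363) ≈ 0.914

Effect size d = 0.71 is medium by Cohen's convention (0.2/0.5/0.8).

Threshold: power ≥ 0.80 is conventionally adequate.
Power ≈ 0.91 → the study is adequately powered (power ≥ 0.80).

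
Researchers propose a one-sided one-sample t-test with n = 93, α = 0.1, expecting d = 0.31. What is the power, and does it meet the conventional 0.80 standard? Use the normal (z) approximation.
Power ≈ 0.96; the study is adequately powered (power ≥ 0.80)

Power calculation (one-sample t-test, normal approximation):
z_β = d · √n - z_α
z_β = 0.31 · √93 - 1.282
z_β = 0.31 · 9.644 - 1.282
z_β = 1.708

Power = Φ(z_β) = Φ(1.708) ≈ 0.956

Effect size d = 0.31 is small by Cohen's convention (0.2/0.5/0.8).

Threshold: power ≥ 0.80 is conventionally adequate.
Power ≈ 0.96 → the study is adequately powered (power ≥ 0.80).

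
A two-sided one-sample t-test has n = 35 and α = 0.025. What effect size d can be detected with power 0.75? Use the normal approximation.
d ≈ 0.49

Minimum detectable effect (one-sample t-test, normal approximation):
d = (z_{α/2} + z_β) / √n
d = (2.241 + 0.674) / √35
d = 2.916 / 5.916
d ≈ 0.49

By Cohen's convention (0.2 small / 0.5 medium / 0.8 large): small effect.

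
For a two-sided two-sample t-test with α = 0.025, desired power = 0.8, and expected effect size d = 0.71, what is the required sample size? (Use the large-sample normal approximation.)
n = 38 per group

Sample size formula (two-sample t-test, normal approximation):
n = 2 · ((z_{α/2} + z_β) / d)²

z_{α/2} = 2.241 (for α = 0.025, two-sided)
z_β = 0.842 (for power = 0.8)
d = 0.71

n = 2 · ((2.241 + 0.842) / 0.71)²
n = 2 · (4.342)²
n ≈ 37.71
Round up to the next whole number: n = 38 per group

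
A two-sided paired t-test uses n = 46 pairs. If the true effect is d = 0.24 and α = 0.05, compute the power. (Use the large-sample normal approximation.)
Power ≈ 0.37

Power calculation (paired t-test, normal approximation):
z_β = d · √n - z_{α/2}
z_β = 0.24 · √46 - 1.960
z_β = 0.24 · 6.782 - 1.960
z_β = -0.332

Power = Φ(z_β) = Φ(-0.332) ≈ 0.370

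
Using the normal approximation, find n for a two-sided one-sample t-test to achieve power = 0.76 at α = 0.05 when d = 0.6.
n = 20

Sample size formula (one-sample t-test, normal approximation):
n = ((z_{α/2} + z_β) / d)²

z_{α/2} = 1.960 (for α = 0.05, two-sided)
z_β = 0.706 (for power = 0.76)
d = 0.6

n = ((1.960 + 0.706) / 0.6)²
n = (4.443)²
n ≈ 19.74
Round up to the next whole number: n = 20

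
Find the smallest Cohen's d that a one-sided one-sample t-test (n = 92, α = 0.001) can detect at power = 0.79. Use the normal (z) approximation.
d ≈ 0.41

Minimum detectable effect (one-sample t-test, normal approximation):
d = (z_α + z_β) / √n
d = (3.090 + 0.806) / √92
d = 3.897 / 9.592
d ≈ 0.41

By Cohen's convention (0.2 small / 0.5 medium / 0.8 large): small effect.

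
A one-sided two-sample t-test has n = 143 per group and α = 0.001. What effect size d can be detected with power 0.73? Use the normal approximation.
d ≈ 0.44

Minimum detectable effect (two-sample t-test, normal approximation):
d = (z_α + z_β) / √(n/2)
d = (3.090 + 0.613) / √(143/2)
d = 3.703 / 8.456
d ≈ 0.44

By Cohen's convention (0.2 small / 0.5 medium / 0.8 large): small effect.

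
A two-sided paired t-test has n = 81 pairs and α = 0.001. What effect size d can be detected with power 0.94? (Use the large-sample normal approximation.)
d ≈ 0.54

Minimum detectable effect (paired t-test, normal approximation):
d = (z_{α/2} + z_β) / √n
d = (3.291 + 1.555) / √81
d = 4.845 / 9.000
d ≈ 0.54

By Cohen's convention (0.2 small / 0.5 medium / 0.8 large): medium effect.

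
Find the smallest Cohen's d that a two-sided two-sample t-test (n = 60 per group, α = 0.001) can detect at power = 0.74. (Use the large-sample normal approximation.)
d ≈ 0.72

Minimum detectable effect (two-sample t-test, normal approximation):
d = (z_{α/2} + z_β) / √(n/2)
d = (3.291 + 0.643) / √(60/2)
d = 3.934 / 5.477
d ≈ 0.72

By Cohen's convention (0.2 small / 0.5 medium / 0.8 large): medium effect.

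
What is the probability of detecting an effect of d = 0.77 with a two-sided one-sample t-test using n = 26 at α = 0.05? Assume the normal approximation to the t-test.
Power ≈ 0.98

Power calculation (one-sample t-test, normal approximation):
z_β = d · √n - z_{α/2}
z_β = 0.77 · √26 - 1.960
z_β = 0.77 · 5.099 - 1.960
z_β = 1.966

Power = Φ(z_β) = Φ(1.966) ≈ 0.975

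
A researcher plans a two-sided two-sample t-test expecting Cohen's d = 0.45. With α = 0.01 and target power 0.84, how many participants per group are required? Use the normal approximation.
n = 126 per group

Sample size formula (two-sample t-test, normal approximation):
n = 2 · ((z_{α/2} + z_β) / d)²

z_{α/2} = 2.576 (for α = 0.01, two-sided)
z_β = 0.994 (for power = 0.84)
d = 0.45

n = 2 · ((2.576 + 0.994) / 0.45)²
n = 2 · (7.933)²
n ≈ 125.86
Round up to the next whole number: n = 126 per group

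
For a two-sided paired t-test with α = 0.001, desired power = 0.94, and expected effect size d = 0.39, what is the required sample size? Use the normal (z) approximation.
n = 155 pairs

Sample size formula (paired t-test, normal approximation):
n = ((z_{α/2} + z_β) / d)²

z_{α/2} = 3.291 (for α = 0.001, two-sided)
z_β = 1.555 (for power = 0.94)
d = 0.39

n = ((3.291 + 1.555) / 0.39)²
n = (12.426)²
n ≈ 154.41
Round up to the next whole number: n = 155 pairs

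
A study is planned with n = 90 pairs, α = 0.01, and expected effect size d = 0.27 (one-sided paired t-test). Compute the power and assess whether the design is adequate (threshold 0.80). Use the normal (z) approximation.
Power ≈ 0.59; the study is underpowered (power < 0.80)

Power calculation (paired t-test, normal approximation):
z_β = d · √n - z_α
z_β = 0.27 · √90 - 2.326
z_β = 0.27 · 9.487 - 2.326
z_β = 0.235

Power = Φ(z_β) = Φ(0.235) ≈ 0.593

Effect size d = 0.27 is small by Cohen's convention (0.2/0.5/0.8).

Threshold: power ≥ 0.80 is conventionally adequate.
Power ≈ 0.59 → the study is underpowered (power < 0.80).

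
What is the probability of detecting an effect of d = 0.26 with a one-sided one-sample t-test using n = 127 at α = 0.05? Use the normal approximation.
Power ≈ 0.90

Power calculation (one-sample t-test, normal approximation):
z_β = d · √n - z_α
z_β = 0.26 · √127 - 1.645
z_β = 0.26 · 11.269 - 1.645
z_β = 1.285

Power = Φ(z_β) = Φ(1.285) ≈ 0.901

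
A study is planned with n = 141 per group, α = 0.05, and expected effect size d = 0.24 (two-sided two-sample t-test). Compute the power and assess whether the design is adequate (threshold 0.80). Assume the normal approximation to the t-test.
Power ≈ 0.52; the study is underpowered (power < 0.80)

Power calculation (two-sample t-test, normal approximation):
z_β = d · √(n/2) - z_{α/2}
z_β = 0.24 · √(141/2) - 1.960
z_β = 0.24 · 8.396 - 1.960
z_β = 0.055

Power = Φ(z_β) = Φ(0.055) ≈ 0.522

Effect size d = 0.24 is small by Cohen's convention (0.2/0.5/0.8).

Threshold: power ≥ 0.80 is conventionally adequate.
Power ≈ 0.52 → the study is underpowered (power < 0.80).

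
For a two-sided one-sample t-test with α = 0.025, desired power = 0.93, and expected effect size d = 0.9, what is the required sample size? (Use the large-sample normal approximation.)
n = 18

Sample size formula (one-sample t-test, normal approximation):
n = ((z_{α/2} + z_β) / d)²

z_{α/2} = 2.241 (for α = 0.025, two-sided)
z_β = 1.476 (for power = 0.93)
d = 0.9

n = ((2.241 + 1.476) / 0.9)²
n = (4.130)²
n ≈ 17.06
Round up to the next whole number: n = 18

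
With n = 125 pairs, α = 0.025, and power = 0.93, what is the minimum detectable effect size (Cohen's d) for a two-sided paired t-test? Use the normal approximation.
d ≈ 0.33

Minimum detectable effect (paired t-test, normal approximation):
d = (z_{α/2} + z_β) / √n
d = (2.241 + 1.476) / √125
d = 3.717 / 11.180
d ≈ 0.33

By Cohen's convention (0.2 small / 0.5 medium / 0.8 large): small effect.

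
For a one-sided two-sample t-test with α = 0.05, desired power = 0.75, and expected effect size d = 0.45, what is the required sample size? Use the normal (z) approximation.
n = 54 per group

Sample size formula (two-sample t-test, normal approximation):
n = 2 · ((z_α + z_β) / d)²

z_α = 1.645 (for α = 0.05, one-sided)
z_β = 0.674 (for power = 0.75)
d = 0.45

n = 2 · ((1.645 + 0.674) / 0.45)²
n = 2 · (5.153)²
n ≈ 53.11
Round up to the next whole number: n = 54 per group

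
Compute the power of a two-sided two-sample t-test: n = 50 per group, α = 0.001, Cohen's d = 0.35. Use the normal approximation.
Power ≈ 0.06

Power calculation (two-sample t-test, normal approximation):
z_β = d · √(n/2) - z_{α/2}
z_β = 0.35 · √(50/2) - 3.291
z_β = 0.35 · 5.000 - 3.291
z_β = -1.541

Power = Φ(z_β) = Φ(-1.541) ≈ 0.062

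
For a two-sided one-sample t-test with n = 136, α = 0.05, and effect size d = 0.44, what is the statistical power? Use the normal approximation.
Power ≈ 1.00

Power calculation (one-sample t-test, normal approximation):
z_β = d · √n - z_{α/2}
z_β = 0.44 · √136 - 1.960
z_β = 0.44 · 11.662 - 1.960
z_β = 3.171

Power = Φ(z_β) = Φ(3.171) ≈ 0.999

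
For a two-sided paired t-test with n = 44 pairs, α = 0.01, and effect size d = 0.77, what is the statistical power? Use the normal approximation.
Power ≈ 0.99

Power calculation (paired t-test, normal approximation):
z_β = d · √n - z_{α/2}
z_β = 0.77 · √44 - 2.576
z_β = 0.77 · 6.633 - 2.576
z_β = 2.532

Power = Φ(z_β) = Φ(2.532) ≈ 0.994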